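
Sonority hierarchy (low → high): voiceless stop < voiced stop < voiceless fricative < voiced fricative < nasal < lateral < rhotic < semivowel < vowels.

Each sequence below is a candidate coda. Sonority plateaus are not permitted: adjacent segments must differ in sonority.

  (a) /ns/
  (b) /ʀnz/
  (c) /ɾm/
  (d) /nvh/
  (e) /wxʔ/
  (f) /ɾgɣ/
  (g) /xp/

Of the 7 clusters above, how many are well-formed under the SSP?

(a) sonority 5-3: well-formed.
(b) sonority 7-5-4: well-formed.
(c) sonority 7-5: well-formed.
(d) sonority 5-4-3: well-formed.
(e) sonority 8-3-1: well-formed.
(f) sonority 7-2-4: ill-formed.
(g) sonority 3-1: well-formed.

6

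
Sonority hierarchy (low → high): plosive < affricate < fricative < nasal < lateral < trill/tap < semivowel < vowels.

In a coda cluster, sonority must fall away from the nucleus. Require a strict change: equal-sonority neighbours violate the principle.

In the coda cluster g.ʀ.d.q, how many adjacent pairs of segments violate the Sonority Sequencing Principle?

2

/g/ is a plosive (sonority 1).
/ʀ/ is a trill/tap (sonority 6).
/d/ is a plosive (sonority 1).
/q/ is a plosive (sonority 1).
/g/→/ʀ/: 1→6 (does not fall) — violation.
/ʀ/→/d/: 6→1 (falls) — ok.
/d/→/q/: 1→1 (plateau) — violation.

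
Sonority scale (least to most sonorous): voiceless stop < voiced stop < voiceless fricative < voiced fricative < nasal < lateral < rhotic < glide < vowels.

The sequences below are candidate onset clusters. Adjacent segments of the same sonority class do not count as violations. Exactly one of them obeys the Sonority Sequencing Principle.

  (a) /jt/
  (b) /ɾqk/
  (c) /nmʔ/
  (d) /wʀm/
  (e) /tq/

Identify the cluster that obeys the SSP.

e

(a) 8-1 → violates
(b) 7-1-1 → violates
(c) 5-5-1 → violates
(d) 8-7-5 → violates
(e) 1-1 → obeys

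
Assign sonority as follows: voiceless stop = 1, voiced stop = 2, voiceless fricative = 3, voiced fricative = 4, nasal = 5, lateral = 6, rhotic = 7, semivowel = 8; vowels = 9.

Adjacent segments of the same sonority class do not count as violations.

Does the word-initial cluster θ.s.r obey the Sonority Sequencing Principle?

/θ/ is a voiceless fricative (sonority 3).
/s/ is a voiceless fricative (sonority 3).
/r/ is a rhotic (sonority 7).
The profile 3-3-7 is non-decreasing (plateaus allowed), so the word-initial cluster satisfies the SSP.

yes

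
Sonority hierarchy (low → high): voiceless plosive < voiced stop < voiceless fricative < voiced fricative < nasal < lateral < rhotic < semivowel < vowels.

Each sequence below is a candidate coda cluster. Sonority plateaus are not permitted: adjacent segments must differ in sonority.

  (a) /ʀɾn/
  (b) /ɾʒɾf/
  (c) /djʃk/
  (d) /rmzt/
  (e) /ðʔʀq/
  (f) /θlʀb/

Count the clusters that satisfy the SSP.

(a) sonority 7-7-5: ill-formed.
(b) sonority 7-4-7-3: ill-formed.
(c) sonority 2-8-3-1: ill-formed.
(d) sonority 7-5-4-1: well-formed.
(e) sonority 4-1-7-1: ill-formed.
(f) sonority 3-6-7-2: ill-formed.

1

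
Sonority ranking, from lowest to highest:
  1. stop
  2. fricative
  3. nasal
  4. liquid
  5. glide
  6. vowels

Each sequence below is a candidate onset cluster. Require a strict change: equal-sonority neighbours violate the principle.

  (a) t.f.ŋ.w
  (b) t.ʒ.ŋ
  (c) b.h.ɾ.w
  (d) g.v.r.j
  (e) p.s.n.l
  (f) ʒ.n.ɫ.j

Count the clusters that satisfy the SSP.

(a) 1-2-3-5 → obeys
(b) 1-2-3 → obeys
(c) 1-2-4-5 → obeys
(d) 1-2-4-5 → obeys
(e) 1-2-3-4 → obeys
(f) 2-3-4-5 → obeys

6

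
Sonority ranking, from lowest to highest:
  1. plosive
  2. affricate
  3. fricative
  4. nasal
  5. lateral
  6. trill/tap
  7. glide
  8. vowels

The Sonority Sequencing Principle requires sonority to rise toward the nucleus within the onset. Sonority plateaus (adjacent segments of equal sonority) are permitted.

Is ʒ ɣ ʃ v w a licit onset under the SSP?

yes

/ʒ/: fricative = 3.
/ɣ/: fricative = 3.
/ʃ/: fricative = 3.
/v/: fricative = 3.
/w/: glide = 7.
The profile 3-3-3-3-7 is non-decreasing (plateaus allowed), so the onset satisfies the SSP.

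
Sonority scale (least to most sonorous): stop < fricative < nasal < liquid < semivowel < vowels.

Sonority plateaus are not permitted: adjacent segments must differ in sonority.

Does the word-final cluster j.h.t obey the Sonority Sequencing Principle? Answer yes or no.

/j/: semivowel = 5.
/h/: fricative = 2.
/t/: stop = 1.
The profile 5-2-1 strictly falls, so the word-final cluster satisfies the SSP.

yes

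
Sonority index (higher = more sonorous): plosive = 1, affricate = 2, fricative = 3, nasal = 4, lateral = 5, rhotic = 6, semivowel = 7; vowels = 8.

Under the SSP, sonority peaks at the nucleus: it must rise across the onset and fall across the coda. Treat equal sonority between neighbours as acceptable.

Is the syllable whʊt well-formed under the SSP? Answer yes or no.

no

Onset: /w/ is a semivowel (sonority 7), /h/ is a fricative (sonority 3); then the nucleus /ʊ/ (sonority 8).
Onset profile 7-3-8 — does not rise throughout.
Coda: /t/ is a plosive (sonority 1).
Coda profile 8-1 — falls from the nucleus.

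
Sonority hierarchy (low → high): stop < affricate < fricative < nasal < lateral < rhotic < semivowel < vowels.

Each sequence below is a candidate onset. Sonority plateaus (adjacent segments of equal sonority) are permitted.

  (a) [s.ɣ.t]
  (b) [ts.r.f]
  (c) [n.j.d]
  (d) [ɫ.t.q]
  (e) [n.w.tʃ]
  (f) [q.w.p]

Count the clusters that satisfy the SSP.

0

(a) sonority 3-3-1: ill-formed.
(b) sonority 2-6-3: ill-formed.
(c) sonority 4-7-1: ill-formed.
(d) sonority 5-1-1: ill-formed.
(e) sonority 4-7-2: ill-formed.
(f) sonority 1-7-1: ill-formed.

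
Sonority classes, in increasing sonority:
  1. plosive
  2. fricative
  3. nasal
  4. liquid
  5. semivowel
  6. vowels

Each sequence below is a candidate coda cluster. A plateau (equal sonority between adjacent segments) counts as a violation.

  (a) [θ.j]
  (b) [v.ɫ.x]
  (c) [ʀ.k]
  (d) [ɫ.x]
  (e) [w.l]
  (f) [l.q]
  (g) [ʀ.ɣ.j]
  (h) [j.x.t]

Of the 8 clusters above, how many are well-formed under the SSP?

5

(a) sonority 2-5: ill-formed.
(b) sonority 2-4-2: ill-formed.
(c) sonority 4-1: well-formed.
(d) sonority 4-2: well-formed.
(e) sonority 5-4: well-formed.
(f) sonority 4-1: well-formed.
(g) sonority 4-2-5: ill-formed.
(h) sonority 5-2-1: well-formed.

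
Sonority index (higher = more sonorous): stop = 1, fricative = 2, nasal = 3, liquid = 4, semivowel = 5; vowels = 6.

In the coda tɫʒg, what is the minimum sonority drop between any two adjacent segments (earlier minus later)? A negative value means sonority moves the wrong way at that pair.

/t/ is a stop (sonority 1).
/ɫ/ is a liquid (sonority 4).
/ʒ/ is a fricative (sonority 2).
/g/ is a stop (sonority 1).
/t/→/ɫ/: change -3.
/ɫ/→/ʒ/: change +2.
/ʒ/→/g/: change +1.
Minimum = -3.

-3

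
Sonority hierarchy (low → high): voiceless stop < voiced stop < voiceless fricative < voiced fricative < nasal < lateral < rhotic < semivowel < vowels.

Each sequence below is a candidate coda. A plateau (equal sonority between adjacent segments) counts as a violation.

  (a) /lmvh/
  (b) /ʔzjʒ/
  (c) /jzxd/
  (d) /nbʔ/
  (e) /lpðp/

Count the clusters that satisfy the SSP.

3

(a) 6-5-4-3 → obeys
(b) 1-4-8-4 → violates
(c) 8-4-3-2 → obeys
(d) 5-2-1 → obeys
(e) 6-1-4-1 → violates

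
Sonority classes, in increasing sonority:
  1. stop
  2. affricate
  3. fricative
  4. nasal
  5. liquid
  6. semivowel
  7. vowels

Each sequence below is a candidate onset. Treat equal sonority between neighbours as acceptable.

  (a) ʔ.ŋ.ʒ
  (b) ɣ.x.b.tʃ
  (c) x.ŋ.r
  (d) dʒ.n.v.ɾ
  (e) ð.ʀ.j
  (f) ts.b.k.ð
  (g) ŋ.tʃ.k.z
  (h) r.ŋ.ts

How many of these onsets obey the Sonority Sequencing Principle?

(a) 1-4-3 → violates
(b) 3-3-1-2 → violates
(c) 3-4-5 → obeys
(d) 2-4-3-5 → violates
(e) 3-5-6 → obeys
(f) 2-1-1-3 → violates
(g) 4-2-1-3 → violates
(h) 5-4-2 → violates

2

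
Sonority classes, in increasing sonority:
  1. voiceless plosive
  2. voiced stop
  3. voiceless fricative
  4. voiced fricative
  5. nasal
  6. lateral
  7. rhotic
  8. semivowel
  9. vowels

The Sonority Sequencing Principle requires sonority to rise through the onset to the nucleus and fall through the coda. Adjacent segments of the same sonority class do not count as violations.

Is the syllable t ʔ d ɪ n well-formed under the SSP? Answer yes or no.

Onset: /t/ is a voiceless plosive (sonority 1), /ʔ/ is a voiceless plosive (sonority 1), /d/ is a voiced stop (sonority 2); then the nucleus /ɪ/ (sonority 9).
Onset profile 1-1-2-9 — rises to the nucleus.
Coda: /n/ is a nasal (sonority 5).
Coda profile 9-5 — falls from the nucleus.

yes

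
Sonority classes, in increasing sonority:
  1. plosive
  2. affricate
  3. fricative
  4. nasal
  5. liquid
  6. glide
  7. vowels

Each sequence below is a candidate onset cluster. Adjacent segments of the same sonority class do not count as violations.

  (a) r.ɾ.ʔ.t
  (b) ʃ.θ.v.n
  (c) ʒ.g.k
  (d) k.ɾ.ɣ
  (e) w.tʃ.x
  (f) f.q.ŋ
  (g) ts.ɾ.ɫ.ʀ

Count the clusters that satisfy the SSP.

2

(a) r.ɾ.ʔ.t: profile 5-5-1-1 — violates.
(b) ʃ.θ.v.n: profile 3-3-3-4 — obeys.
(c) ʒ.g.k: profile 3-1-1 — violates.
(d) k.ɾ.ɣ: profile 1-5-3 — violates.
(e) w.tʃ.x: profile 6-2-3 — violates.
(f) f.q.ŋ: profile 3-1-4 — violates.
(g) ts.ɾ.ɫ.ʀ: profile 2-5-5-5 — obeys.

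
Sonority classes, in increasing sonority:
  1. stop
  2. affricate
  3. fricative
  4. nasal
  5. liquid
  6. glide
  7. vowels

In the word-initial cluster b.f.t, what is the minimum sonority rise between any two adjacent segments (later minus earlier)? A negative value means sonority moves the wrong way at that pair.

-2

/b/ — stop, sonority 1.
/f/ — fricative, sonority 3.
/t/ — stop, sonority 1.
/b/→/f/: change +2.
/f/→/t/: change -2.
Minimum = -2.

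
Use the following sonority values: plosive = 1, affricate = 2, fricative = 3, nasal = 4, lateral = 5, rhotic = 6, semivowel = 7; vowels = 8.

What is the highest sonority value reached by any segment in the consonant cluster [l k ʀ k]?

/l/: lateral = 5.
/k/: plosive = 1.
/ʀ/: rhotic = 6.
/k/: plosive = 1.
The maximum is 6.

6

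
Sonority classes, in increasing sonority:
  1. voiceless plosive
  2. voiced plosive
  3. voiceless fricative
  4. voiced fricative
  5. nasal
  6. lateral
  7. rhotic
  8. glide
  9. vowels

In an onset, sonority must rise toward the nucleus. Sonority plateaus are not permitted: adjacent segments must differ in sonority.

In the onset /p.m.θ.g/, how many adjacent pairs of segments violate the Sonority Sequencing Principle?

2

/p/: voiceless plosive = 1.
/m/: nasal = 5.
/θ/: voiceless fricative = 3.
/g/: voiced plosive = 2.
/p/→/m/: 1→5 (rises) — ok.
/m/→/θ/: 5→3 (does not rise) — violation.
/θ/→/g/: 3→2 (does not rise) — violation.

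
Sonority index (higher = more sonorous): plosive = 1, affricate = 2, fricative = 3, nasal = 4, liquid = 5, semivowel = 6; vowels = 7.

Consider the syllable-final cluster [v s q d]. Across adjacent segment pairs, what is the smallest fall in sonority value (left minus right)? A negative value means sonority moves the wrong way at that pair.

/v/: fricative = 3.
/s/: fricative = 3.
/q/: plosive = 1.
/d/: plosive = 1.
/v/→/s/: change +0.
/s/→/q/: change +2.
/q/→/d/: change +0.
Minimum = 0.

0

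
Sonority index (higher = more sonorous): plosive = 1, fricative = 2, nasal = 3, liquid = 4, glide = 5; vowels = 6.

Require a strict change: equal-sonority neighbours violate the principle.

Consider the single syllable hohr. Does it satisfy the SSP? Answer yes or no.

Onset: /h/ is a fricative (sonority 2); then the nucleus /o/ (sonority 6).
Onset profile 2-6 — rises to the nucleus.
Coda: /h/ is a fricative (sonority 2), /r/ is a liquid (sonority 4).
Coda profile 6-2-4 — does not strictly fall throughout.

no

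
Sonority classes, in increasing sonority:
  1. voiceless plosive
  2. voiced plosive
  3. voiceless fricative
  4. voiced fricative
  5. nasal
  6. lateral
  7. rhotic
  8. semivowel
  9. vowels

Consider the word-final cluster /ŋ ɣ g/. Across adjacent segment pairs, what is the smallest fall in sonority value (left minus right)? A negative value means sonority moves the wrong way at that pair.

/ŋ/: nasal = 5.
/ɣ/: voiced fricative = 4.
/g/: voiced plosive = 2.
/ŋ/→/ɣ/: change +1.
/ɣ/→/g/: change +2.
Minimum = 1.

1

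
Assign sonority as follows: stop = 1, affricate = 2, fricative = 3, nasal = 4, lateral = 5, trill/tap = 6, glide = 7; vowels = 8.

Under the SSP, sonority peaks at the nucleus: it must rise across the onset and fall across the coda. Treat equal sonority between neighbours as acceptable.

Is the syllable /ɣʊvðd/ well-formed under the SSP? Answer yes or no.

yes

Onset: /ɣ/ is a fricative (sonority 3); then the nucleus /ʊ/ (sonority 8).
Onset profile 3-8 — rises to the nucleus.
Coda: /v/ is a fricative (sonority 3), /ð/ is a fricative (sonority 3), /d/ is a stop (sonority 1).
Coda profile 8-3-3-1 — falls from the nucleus.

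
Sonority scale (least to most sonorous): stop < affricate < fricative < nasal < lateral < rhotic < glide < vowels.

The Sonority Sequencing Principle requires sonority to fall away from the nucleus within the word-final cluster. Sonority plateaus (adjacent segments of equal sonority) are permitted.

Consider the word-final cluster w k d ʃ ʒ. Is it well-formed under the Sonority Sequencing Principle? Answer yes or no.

/w/ is a glide (sonority 7).
/k/ is a stop (sonority 1).
/d/ is a stop (sonority 1).
/ʃ/ is a fricative (sonority 3).
/ʒ/ is a fricative (sonority 3).
The profile is 7-1-1-3-3. Between /d/ (1) and /ʃ/ (3) sonority does not fall, so the cluster violates the SSP.

no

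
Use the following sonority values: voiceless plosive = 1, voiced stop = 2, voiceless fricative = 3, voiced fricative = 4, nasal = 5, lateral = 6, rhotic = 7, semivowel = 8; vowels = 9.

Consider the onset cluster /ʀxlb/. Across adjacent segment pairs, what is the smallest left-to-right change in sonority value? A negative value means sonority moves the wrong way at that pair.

-4

/ʀ/: rhotic = 7.
/x/: voiceless fricative = 3.
/l/: lateral = 6.
/b/: voiced stop = 2.
/ʀ/→/x/: change -4.
/x/→/l/: change +3.
/l/→/b/: change -4.
Minimum = -4.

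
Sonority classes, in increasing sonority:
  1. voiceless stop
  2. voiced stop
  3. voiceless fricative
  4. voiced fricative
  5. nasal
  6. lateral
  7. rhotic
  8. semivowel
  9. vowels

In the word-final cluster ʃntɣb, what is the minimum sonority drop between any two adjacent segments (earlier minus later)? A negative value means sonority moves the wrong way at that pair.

/ʃ/ is a voiceless fricative (sonority 3).
/n/ is a nasal (sonority 5).
/t/ is a voiceless stop (sonority 1).
/ɣ/ is a voiced fricative (sonority 4).
/b/ is a voiced stop (sonority 2).
/ʃ/→/n/: change -2.
/n/→/t/: change +4.
/t/→/ɣ/: change -3.
/ɣ/→/b/: change +2.
Minimum = -3.

-3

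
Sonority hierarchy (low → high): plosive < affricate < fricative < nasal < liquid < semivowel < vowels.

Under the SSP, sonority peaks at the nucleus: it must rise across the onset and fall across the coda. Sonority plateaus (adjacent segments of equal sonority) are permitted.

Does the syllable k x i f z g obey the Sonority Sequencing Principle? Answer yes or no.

Onset: /k/ is a plosive (sonority 1), /x/ is a fricative (sonority 3); then the nucleus /i/ (sonority 7).
Onset profile 1-3-7 — rises to the nucleus.
Coda: /f/ is a fricative (sonority 3), /z/ is a fricative (sonority 3), /g/ is a plosive (sonority 1).
Coda profile 7-3-3-1 — falls from the nucleus.

yes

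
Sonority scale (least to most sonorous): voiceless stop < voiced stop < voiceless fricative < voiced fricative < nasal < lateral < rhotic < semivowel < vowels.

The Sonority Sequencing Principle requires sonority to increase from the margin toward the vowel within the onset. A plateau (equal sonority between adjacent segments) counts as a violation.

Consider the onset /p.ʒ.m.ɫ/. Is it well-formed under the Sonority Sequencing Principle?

yes

/p/ is a voiceless stop (sonority 1).
/ʒ/ is a voiced fricative (sonority 4).
/m/ is a nasal (sonority 5).
/ɫ/ is a lateral (sonority 6).
The profile 1-4-5-6 strictly rises, so the onset satisfies the SSP.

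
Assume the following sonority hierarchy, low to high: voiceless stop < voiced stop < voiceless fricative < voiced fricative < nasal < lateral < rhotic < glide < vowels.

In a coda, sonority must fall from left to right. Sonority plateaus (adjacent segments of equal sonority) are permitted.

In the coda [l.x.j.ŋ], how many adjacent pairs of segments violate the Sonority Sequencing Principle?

1

/l/ — lateral, sonority 6.
/x/ — voiceless fricative, sonority 3.
/j/ — glide, sonority 8.
/ŋ/ — nasal, sonority 5.
/l/→/x/: 6→3 (falls) — ok.
/x/→/j/: 3→8 (does not fall) — violation.
/j/→/ŋ/: 8→5 (falls) — ok.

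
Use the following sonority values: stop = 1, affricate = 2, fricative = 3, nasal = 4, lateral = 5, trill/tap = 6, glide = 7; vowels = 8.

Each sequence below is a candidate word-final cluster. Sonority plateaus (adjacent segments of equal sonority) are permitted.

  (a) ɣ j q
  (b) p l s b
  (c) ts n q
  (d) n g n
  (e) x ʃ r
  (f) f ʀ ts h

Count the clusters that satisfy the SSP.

0

(a) 3-7-1 → violates
(b) 1-5-3-1 → violates
(c) 2-4-1 → violates
(d) 4-1-4 → violates
(e) 3-3-6 → violates
(f) 3-6-2-3 → violates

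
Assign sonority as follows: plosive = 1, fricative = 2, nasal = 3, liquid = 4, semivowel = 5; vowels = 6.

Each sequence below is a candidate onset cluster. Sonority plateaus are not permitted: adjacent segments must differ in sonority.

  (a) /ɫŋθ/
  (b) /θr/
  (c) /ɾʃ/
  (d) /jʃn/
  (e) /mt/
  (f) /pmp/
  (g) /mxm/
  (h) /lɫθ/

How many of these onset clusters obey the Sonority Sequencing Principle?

1

(a) /ɫŋθ/: profile 4-3-2 — violates.
(b) /θr/: profile 2-4 — obeys.
(c) /ɾʃ/: profile 4-2 — violates.
(d) /jʃn/: profile 5-2-3 — violates.
(e) /mt/: profile 3-1 — violates.
(f) /pmp/: profile 1-3-1 — violates.
(g) /mxm/: profile 3-2-3 — violates.
(h) /lɫθ/: profile 4-4-2 — violates.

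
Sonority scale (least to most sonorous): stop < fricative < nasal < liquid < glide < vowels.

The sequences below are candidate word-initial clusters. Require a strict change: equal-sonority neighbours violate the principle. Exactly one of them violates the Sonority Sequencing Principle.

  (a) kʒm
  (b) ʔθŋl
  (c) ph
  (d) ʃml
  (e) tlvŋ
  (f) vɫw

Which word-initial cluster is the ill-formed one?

e

(a) kʒm: profile 1-2-3 — obeys.
(b) ʔθŋl: profile 1-2-3-4 — obeys.
(c) ph: profile 1-2 — obeys.
(d) ʃml: profile 2-3-4 — obeys.
(e) tlvŋ: profile 1-4-2-3 — violates.
(f) vɫw: profile 2-4-5 — obeys.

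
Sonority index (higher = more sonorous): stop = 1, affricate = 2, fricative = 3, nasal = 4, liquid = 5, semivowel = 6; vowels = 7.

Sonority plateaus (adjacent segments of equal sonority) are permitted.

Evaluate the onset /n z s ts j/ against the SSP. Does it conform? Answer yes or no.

no

/n/ — nasal, sonority 4.
/z/ — fricative, sonority 3.
/s/ — fricative, sonority 3.
/ts/ — affricate, sonority 2.
/j/ — semivowel, sonority 6.
The profile is 4-3-3-2-6. Between /n/ (4) and /z/ (3) sonority does not rise, so the cluster violates the SSP.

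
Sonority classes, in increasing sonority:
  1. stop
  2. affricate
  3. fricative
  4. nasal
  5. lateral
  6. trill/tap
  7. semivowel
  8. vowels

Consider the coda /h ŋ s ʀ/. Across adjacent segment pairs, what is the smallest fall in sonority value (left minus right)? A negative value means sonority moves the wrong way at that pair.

-3

/h/: fricative = 3.
/ŋ/: nasal = 4.
/s/: fricative = 3.
/ʀ/: trill/tap = 6.
/h/→/ŋ/: change -1.
/ŋ/→/s/: change +1.
/s/→/ʀ/: change -3.
Minimum = -3.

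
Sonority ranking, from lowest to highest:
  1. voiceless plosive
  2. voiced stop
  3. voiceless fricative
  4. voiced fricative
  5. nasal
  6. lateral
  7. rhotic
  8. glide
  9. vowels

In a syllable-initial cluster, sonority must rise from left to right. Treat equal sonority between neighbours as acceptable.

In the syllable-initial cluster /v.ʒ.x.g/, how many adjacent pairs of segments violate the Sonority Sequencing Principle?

2

/v/ — voiced fricative, sonority 4.
/ʒ/ — voiced fricative, sonority 4.
/x/ — voiceless fricative, sonority 3.
/g/ — voiced stop, sonority 2.
/v/→/ʒ/: 4→4 (plateau, allowed) — ok.
/ʒ/→/x/: 4→3 (does not rise) — violation.
/x/→/g/: 3→2 (does not rise) — violation.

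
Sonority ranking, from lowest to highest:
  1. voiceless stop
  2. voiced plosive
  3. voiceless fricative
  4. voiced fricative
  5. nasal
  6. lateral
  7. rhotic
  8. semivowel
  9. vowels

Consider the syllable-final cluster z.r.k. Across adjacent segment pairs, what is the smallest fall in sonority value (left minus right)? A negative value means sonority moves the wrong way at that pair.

-3

/z/ is a voiced fricative (sonority 4).
/r/ is a rhotic (sonority 7).
/k/ is a voiceless stop (sonority 1).
/z/→/r/: change -3.
/r/→/k/: change +6.
Minimum = -3.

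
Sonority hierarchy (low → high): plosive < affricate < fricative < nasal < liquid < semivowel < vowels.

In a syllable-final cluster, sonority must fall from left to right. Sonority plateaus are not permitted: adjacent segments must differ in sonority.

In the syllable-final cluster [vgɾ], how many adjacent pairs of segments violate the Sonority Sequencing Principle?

/v/ is a fricative (sonority 3).
/g/ is a plosive (sonority 1).
/ɾ/ is a liquid (sonority 5).
/v/→/g/: 3→1 (falls) — ok.
/g/→/ɾ/: 1→5 (does not fall) — violation.

1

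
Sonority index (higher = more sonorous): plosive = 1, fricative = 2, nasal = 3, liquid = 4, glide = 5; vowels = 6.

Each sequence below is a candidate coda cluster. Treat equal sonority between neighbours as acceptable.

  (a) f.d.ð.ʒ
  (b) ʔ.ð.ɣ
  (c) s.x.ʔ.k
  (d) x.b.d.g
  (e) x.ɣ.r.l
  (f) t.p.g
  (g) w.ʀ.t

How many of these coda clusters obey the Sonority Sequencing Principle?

4

(a) sonority 2-1-2-2: ill-formed.
(b) sonority 1-2-2: ill-formed.
(c) sonority 2-2-1-1: well-formed.
(d) sonority 2-1-1-1: well-formed.
(e) sonority 2-2-4-4: ill-formed.
(f) sonority 1-1-1: well-formed.
(g) sonority 5-4-1: well-formed.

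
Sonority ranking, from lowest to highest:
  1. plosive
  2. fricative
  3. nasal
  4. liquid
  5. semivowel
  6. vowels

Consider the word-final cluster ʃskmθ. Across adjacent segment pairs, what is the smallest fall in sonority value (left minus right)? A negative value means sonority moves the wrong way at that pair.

/ʃ/ is a fricative (sonority 2).
/s/ is a fricative (sonority 2).
/k/ is a plosive (sonority 1).
/m/ is a nasal (sonority 3).
/θ/ is a fricative (sonority 2).
/ʃ/→/s/: change +0.
/s/→/k/: change +1.
/k/→/m/: change -2.
/m/→/θ/: change +1.
Minimum = -2.

-2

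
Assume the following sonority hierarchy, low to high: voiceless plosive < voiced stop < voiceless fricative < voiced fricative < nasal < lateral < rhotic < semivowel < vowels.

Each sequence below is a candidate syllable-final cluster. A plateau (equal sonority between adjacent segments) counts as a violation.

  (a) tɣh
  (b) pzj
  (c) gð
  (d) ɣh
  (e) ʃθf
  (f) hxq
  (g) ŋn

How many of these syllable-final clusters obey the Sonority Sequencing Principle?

(a) 1-4-3 → violates
(b) 1-4-8 → violates
(c) 2-4 → violates
(d) 4-3 → obeys
(e) 3-3-3 → violates
(f) 3-3-1 → violates
(g) 5-5 → violates

1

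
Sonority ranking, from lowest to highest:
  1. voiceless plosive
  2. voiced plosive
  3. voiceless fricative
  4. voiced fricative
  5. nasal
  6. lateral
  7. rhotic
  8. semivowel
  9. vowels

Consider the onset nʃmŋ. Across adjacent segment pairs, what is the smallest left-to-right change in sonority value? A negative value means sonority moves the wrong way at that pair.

/n/ is a nasal (sonority 5).
/ʃ/ is a voiceless fricative (sonority 3).
/m/ is a nasal (sonority 5).
/ŋ/ is a nasal (sonority 5).
/n/→/ʃ/: change -2.
/ʃ/→/m/: change +2.
/m/→/ŋ/: change +0.
Minimum = -2.

-2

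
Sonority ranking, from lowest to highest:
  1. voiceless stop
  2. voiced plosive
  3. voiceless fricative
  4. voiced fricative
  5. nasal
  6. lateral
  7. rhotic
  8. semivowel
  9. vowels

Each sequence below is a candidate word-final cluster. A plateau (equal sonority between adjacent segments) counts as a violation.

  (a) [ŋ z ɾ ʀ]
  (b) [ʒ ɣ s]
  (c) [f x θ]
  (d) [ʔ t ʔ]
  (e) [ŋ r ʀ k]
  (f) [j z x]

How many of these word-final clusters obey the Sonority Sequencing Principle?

(a) [ŋ z ɾ ʀ]: profile 5-4-7-7 — violates.
(b) [ʒ ɣ s]: profile 4-4-3 — violates.
(c) [f x θ]: profile 3-3-3 — violates.
(d) [ʔ t ʔ]: profile 1-1-1 — violates.
(e) [ŋ r ʀ k]: profile 5-7-7-1 — violates.
(f) [j z x]: profile 8-4-3 — obeys.

1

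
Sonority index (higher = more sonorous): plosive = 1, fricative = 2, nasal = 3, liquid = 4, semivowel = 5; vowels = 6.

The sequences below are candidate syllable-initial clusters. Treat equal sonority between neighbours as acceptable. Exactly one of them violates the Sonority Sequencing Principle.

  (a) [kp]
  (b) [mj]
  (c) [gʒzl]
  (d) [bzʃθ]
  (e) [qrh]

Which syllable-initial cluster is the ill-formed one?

e

(a) sonority 1-1: well-formed.
(b) sonority 3-5: well-formed.
(c) sonority 1-2-2-4: well-formed.
(d) sonority 1-2-2-2: well-formed.
(e) sonority 1-4-2: ill-formed.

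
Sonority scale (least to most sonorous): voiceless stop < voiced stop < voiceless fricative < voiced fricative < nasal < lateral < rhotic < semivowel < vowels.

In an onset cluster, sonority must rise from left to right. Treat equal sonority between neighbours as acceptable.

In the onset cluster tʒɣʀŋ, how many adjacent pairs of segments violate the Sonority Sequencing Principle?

/t/: voiceless stop = 1.
/ʒ/: voiced fricative = 4.
/ɣ/: voiced fricative = 4.
/ʀ/: rhotic = 7.
/ŋ/: nasal = 5.
/t/→/ʒ/: 1→4 (rises) — ok.
/ʒ/→/ɣ/: 4→4 (plateau, allowed) — ok.
/ɣ/→/ʀ/: 4→7 (rises) — ok.
/ʀ/→/ŋ/: 7→5 (does not rise) — violation.

1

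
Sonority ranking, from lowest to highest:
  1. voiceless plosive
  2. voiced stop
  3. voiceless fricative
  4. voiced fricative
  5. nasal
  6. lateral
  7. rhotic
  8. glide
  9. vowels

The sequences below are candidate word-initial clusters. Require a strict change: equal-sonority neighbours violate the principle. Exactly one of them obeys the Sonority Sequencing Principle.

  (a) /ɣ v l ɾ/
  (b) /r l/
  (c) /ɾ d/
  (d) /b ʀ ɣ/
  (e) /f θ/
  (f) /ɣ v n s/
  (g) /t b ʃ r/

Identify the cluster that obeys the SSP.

g

(a) /ɣ v l ɾ/: profile 4-4-6-7 — violates.
(b) /r l/: profile 7-6 — violates.
(c) /ɾ d/: profile 7-2 — violates.
(d) /b ʀ ɣ/: profile 2-7-4 — violates.
(e) /f θ/: profile 3-3 — violates.
(f) /ɣ v n s/: profile 4-4-5-3 — violates.
(g) /t b ʃ r/: profile 1-2-3-7 — obeys.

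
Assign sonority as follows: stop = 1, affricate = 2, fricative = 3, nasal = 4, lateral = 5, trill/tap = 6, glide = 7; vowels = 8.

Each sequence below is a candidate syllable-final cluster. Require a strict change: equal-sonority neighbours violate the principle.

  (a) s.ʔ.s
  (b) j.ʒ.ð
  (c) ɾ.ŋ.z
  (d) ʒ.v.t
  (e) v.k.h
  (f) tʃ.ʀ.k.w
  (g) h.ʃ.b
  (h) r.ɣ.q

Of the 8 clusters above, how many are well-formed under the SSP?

2

(a) sonority 3-1-3: ill-formed.
(b) sonority 7-3-3: ill-formed.
(c) sonority 6-4-3: well-formed.
(d) sonority 3-3-1: ill-formed.
(e) sonority 3-1-3: ill-formed.
(f) sonority 2-6-1-7: ill-formed.
(g) sonority 3-3-1: ill-formed.
(h) sonority 6-3-1: well-formed.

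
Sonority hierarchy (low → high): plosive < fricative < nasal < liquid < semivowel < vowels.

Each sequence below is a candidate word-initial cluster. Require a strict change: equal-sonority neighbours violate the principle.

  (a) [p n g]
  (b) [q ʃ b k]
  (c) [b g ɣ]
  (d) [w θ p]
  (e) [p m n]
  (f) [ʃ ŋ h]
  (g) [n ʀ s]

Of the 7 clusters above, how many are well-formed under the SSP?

(a) sonority 1-3-1: ill-formed.
(b) sonority 1-2-1-1: ill-formed.
(c) sonority 1-1-2: ill-formed.
(d) sonority 5-2-1: ill-formed.
(e) sonority 1-3-3: ill-formed.
(f) sonority 2-3-2: ill-formed.
(g) sonority 3-4-2: ill-formed.

0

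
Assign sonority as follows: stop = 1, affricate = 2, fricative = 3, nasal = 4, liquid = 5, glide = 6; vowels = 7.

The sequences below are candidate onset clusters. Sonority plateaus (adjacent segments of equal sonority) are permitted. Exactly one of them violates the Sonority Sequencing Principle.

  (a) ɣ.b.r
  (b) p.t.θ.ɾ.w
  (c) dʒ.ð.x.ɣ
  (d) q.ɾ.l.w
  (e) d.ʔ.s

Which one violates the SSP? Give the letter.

a

(a) sonority 3-1-5: ill-formed.
(b) sonority 1-1-3-5-6: well-formed.
(c) sonority 2-3-3-3: well-formed.
(d) sonority 1-5-5-6: well-formed.
(e) sonority 1-1-3: well-formed.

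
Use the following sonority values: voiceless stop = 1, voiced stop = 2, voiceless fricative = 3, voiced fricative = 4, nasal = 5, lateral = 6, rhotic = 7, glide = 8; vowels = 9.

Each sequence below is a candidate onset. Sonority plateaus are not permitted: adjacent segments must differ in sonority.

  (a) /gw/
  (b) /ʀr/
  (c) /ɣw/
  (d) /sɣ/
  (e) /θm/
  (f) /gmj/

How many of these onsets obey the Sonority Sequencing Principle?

5

(a) 2-8 → obeys
(b) 7-7 → violates
(c) 4-8 → obeys
(d) 3-4 → obeys
(e) 3-5 → obeys
(f) 2-5-8 → obeys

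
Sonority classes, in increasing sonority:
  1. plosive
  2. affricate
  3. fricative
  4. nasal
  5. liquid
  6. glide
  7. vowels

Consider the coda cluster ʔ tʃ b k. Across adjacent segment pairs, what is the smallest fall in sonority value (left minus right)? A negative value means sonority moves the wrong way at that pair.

/ʔ/: plosive = 1.
/tʃ/: affricate = 2.
/b/: plosive = 1.
/k/: plosive = 1.
/ʔ/→/tʃ/: change -1.
/tʃ/→/b/: change +1.
/b/→/k/: change +0.
Minimum = -1.

-1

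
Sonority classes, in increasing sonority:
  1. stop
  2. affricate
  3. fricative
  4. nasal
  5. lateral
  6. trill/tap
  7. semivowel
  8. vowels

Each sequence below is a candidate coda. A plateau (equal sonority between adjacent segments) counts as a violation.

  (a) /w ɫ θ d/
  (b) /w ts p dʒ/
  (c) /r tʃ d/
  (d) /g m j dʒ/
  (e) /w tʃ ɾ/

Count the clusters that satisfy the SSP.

2

(a) sonority 7-5-3-1: well-formed.
(b) sonority 7-2-1-2: ill-formed.
(c) sonority 6-2-1: well-formed.
(d) sonority 1-4-7-2: ill-formed.
(e) sonority 7-2-6: ill-formed.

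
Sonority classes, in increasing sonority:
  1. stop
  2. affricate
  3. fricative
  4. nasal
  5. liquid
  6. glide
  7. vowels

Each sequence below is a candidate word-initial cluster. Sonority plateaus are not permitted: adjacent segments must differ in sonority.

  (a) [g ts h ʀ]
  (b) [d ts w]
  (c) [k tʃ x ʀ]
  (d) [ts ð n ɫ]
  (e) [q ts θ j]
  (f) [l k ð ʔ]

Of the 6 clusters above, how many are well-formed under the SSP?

5

(a) [g ts h ʀ]: profile 1-2-3-5 — obeys.
(b) [d ts w]: profile 1-2-6 — obeys.
(c) [k tʃ x ʀ]: profile 1-2-3-5 — obeys.
(d) [ts ð n ɫ]: profile 2-3-4-5 — obeys.
(e) [q ts θ j]: profile 1-2-3-6 — obeys.
(f) [l k ð ʔ]: profile 5-1-3-1 — violates.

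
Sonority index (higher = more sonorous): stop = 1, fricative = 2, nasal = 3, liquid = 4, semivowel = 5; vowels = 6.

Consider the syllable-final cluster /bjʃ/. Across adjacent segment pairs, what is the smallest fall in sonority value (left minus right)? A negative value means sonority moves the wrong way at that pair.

-4

/b/ is a stop (sonority 1).
/j/ is a semivowel (sonority 5).
/ʃ/ is a fricative (sonority 2).
/b/→/j/: change -4.
/j/→/ʃ/: change +3.
Minimum = -4.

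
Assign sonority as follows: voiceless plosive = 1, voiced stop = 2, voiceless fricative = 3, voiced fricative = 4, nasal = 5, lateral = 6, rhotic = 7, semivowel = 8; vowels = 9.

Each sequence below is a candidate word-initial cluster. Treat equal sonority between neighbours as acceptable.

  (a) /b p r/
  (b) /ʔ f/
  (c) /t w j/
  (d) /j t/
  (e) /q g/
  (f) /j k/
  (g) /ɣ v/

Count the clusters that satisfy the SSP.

4

(a) sonority 2-1-7: ill-formed.
(b) sonority 1-3: well-formed.
(c) sonority 1-8-8: well-formed.
(d) sonority 8-1: ill-formed.
(e) sonority 1-2: well-formed.
(f) sonority 8-1: ill-formed.
(g) sonority 4-4: well-formed.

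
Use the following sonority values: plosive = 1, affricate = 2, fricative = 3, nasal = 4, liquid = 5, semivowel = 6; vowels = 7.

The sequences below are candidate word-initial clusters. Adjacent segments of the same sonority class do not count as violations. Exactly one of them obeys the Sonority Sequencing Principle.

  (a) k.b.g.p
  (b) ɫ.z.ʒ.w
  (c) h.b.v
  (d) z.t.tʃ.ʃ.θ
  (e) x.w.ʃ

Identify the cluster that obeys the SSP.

(a) 1-1-1-1 → obeys
(b) 5-3-3-6 → violates
(c) 3-1-3 → violates
(d) 3-1-2-3-3 → violates
(e) 3-6-3 → violates

a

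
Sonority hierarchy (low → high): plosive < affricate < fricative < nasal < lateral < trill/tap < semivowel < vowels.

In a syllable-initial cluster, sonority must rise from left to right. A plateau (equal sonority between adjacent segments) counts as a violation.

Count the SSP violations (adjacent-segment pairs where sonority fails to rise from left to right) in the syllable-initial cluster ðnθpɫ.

2

/ð/ — fricative, sonority 3.
/n/ — nasal, sonority 4.
/θ/ — fricative, sonority 3.
/p/ — plosive, sonority 1.
/ɫ/ — lateral, sonority 5.
/ð/→/n/: 3→4 (rises) — ok.
/n/→/θ/: 4→3 (does not rise) — violation.
/θ/→/p/: 3→1 (does not rise) — violation.
/p/→/ɫ/: 1→5 (rises) — ok.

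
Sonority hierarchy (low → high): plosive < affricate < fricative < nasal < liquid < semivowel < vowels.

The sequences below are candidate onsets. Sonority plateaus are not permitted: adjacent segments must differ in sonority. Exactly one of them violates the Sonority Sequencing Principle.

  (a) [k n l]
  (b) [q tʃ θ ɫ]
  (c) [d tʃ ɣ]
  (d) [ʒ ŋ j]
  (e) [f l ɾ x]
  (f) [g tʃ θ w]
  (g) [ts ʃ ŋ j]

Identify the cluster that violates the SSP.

e

(a) 1-4-5 → obeys
(b) 1-2-3-5 → obeys
(c) 1-2-3 → obeys
(d) 3-4-6 → obeys
(e) 3-5-5-3 → violates
(f) 1-2-3-6 → obeys
(g) 2-3-4-6 → obeys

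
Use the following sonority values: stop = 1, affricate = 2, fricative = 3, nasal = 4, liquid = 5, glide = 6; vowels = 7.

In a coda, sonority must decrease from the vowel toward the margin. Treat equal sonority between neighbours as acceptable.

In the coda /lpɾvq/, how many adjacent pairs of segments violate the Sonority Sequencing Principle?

/l/ is a liquid (sonority 5).
/p/ is a stop (sonority 1).
/ɾ/ is a liquid (sonority 5).
/v/ is a fricative (sonority 3).
/q/ is a stop (sonority 1).
/l/→/p/: 5→1 (falls) — ok.
/p/→/ɾ/: 1→5 (does not fall) — violation.
/ɾ/→/v/: 5→3 (falls) — ok.
/v/→/q/: 3→1 (falls) — ok.

1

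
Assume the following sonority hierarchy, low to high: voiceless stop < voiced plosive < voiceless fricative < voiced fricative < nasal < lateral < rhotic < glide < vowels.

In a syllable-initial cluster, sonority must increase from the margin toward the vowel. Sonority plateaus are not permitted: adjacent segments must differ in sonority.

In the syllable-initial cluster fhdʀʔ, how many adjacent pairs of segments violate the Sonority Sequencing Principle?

3

/f/ is a voiceless fricative (sonority 3).
/h/ is a voiceless fricative (sonority 3).
/d/ is a voiced plosive (sonority 2).
/ʀ/ is a rhotic (sonority 7).
/ʔ/ is a voiceless stop (sonority 1).
/f/→/h/: 3→3 (plateau) — violation.
/h/→/d/: 3→2 (does not rise) — violation.
/d/→/ʀ/: 2→7 (rises) — ok.
/ʀ/→/ʔ/: 7→1 (does not rise) — violation.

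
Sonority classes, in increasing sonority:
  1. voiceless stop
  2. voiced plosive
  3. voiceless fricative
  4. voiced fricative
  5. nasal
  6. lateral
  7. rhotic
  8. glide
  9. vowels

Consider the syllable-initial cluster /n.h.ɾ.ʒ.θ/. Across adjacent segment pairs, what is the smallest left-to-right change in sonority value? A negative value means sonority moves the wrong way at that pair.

-3

/n/: nasal = 5.
/h/: voiceless fricative = 3.
/ɾ/: rhotic = 7.
/ʒ/: voiced fricative = 4.
/θ/: voiceless fricative = 3.
/n/→/h/: change -2.
/h/→/ɾ/: change +4.
/ɾ/→/ʒ/: change -3.
/ʒ/→/θ/: change -1.
Minimum = -3.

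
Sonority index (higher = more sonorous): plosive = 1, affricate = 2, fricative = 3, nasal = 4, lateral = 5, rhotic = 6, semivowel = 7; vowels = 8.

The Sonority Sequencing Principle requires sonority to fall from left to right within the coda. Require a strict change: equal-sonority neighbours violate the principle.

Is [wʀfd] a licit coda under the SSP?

yes

/w/ — semivowel, sonority 7.
/ʀ/ — rhotic, sonority 6.
/f/ — fricative, sonority 3.
/d/ — plosive, sonority 1.
The profile 7-6-3-1 strictly falls, so the coda satisfies the SSP.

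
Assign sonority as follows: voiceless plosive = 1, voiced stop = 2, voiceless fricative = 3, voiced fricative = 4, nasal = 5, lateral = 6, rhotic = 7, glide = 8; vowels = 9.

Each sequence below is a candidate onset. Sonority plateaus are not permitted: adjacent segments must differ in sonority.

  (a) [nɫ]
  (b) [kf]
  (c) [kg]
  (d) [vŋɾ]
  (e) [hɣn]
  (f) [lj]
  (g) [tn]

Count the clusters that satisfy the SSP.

7

(a) [nɫ]: profile 5-6 — obeys.
(b) [kf]: profile 1-3 — obeys.
(c) [kg]: profile 1-2 — obeys.
(d) [vŋɾ]: profile 4-5-7 — obeys.
(e) [hɣn]: profile 3-4-5 — obeys.
(f) [lj]: profile 6-8 — obeys.
(g) [tn]: profile 1-5 — obeys.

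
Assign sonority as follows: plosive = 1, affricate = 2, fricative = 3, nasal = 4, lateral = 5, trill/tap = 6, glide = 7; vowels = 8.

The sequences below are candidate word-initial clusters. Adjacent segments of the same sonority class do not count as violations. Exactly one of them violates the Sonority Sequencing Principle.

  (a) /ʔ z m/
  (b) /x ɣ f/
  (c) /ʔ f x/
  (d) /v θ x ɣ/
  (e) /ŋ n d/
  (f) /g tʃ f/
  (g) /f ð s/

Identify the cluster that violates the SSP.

e

(a) 1-3-4 → obeys
(b) 3-3-3 → obeys
(c) 1-3-3 → obeys
(d) 3-3-3-3 → obeys
(e) 4-4-1 → violates
(f) 1-2-3 → obeys
(g) 3-3-3 → obeys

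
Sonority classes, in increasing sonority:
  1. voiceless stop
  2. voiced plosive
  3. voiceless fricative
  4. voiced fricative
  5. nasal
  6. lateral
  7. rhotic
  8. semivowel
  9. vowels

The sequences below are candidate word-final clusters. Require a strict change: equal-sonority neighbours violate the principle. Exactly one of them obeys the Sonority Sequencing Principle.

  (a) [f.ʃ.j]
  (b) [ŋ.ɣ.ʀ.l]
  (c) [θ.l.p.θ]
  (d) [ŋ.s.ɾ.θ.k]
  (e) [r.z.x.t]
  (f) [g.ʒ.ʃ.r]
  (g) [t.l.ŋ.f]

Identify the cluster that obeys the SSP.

(a) [f.ʃ.j]: profile 3-3-8 — violates.
(b) [ŋ.ɣ.ʀ.l]: profile 5-4-7-6 — violates.
(c) [θ.l.p.θ]: profile 3-6-1-3 — violates.
(d) [ŋ.s.ɾ.θ.k]: profile 5-3-7-3-1 — violates.
(e) [r.z.x.t]: profile 7-4-3-1 — obeys.
(f) [g.ʒ.ʃ.r]: profile 2-4-3-7 — violates.
(g) [t.l.ŋ.f]: profile 1-6-5-3 — violates.

e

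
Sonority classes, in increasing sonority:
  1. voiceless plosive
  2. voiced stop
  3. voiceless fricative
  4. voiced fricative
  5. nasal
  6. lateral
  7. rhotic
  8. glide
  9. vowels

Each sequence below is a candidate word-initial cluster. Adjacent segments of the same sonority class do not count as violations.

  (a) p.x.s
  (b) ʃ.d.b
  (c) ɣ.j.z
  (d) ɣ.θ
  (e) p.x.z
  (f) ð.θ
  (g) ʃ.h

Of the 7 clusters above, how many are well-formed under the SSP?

3

(a) 1-3-3 → obeys
(b) 3-2-2 → violates
(c) 4-8-4 → violates
(d) 4-3 → violates
(e) 1-3-4 → obeys
(f) 4-3 → violates
(g) 3-3 → obeys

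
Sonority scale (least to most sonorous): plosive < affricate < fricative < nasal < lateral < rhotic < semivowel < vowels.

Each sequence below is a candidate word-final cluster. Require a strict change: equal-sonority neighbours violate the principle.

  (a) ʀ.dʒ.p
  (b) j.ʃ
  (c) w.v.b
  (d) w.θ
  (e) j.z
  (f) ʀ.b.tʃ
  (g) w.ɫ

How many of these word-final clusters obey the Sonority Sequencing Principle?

(a) ʀ.dʒ.p: profile 6-2-1 — obeys.
(b) j.ʃ: profile 7-3 — obeys.
(c) w.v.b: profile 7-3-1 — obeys.
(d) w.θ: profile 7-3 — obeys.
(e) j.z: profile 7-3 — obeys.
(f) ʀ.b.tʃ: profile 6-1-2 — violates.
(g) w.ɫ: profile 7-5 — obeys.

6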